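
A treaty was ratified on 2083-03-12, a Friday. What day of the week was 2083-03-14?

Sunday

Within March 2083: 14 − 12 = 2 days.
2 mod 7 = 2, so 2 days after Friday is Sunday.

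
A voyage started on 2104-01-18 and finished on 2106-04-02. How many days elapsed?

January 18, 2104 → January 18, 2105: 366 days (2104 is a leap year).
January 18, 2105 → January 18, 2106: 365 days.
January 2106: 31 − 18 = 13 days remain.
Then February 2106 (28), March (31): 28 + 31 = 59 days.
April 1–2, 2106: 2 days.
Residual: 74 days.
Total: 805 days.

805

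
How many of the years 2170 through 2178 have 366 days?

2

Years divisible by 4 in [2170, 2178]: 2172, 2176.
No century exceptions apply. Count: 2.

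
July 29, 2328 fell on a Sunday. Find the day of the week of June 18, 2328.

Count forward from the earlier date (June 18, 2328) to the later (July 29, 2328):
June 2328: 30 − 18 = 12 days remain.
July 1–29, 2328: 29 days.
Total: 12 + 29 = 41 days.
41 mod 7 = 6, so 6 days before Sunday is Monday.

Monday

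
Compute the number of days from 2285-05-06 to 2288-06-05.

1126

Day-of-year of May 6, 2285: 126.
Day-of-year of June 5, 2288: 157.
2285 has 365 days, so 365 − 126 = 239 days remain in 2285.
Full years: 2286: 365; 2287: 365. Sum = 730.
Total: 239 + 730 + 157 = 1126 days.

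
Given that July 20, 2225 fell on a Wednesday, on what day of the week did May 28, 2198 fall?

Monday

Count forward from the earlier date (May 28, 2198) to the later (July 20, 2225):
From May 28, 2198 to May 28, 2225: 27 years, of which 6 contain a Feb 29 — 21×365 + 6×366 = 9861 days.
(2200 is not a leap year (divisible by 100 but not 400).)
May 2225: 31 − 28 = 3 days remain.
Then June (30): 30 days.
July 1–20, 2225: 20 days.
Residual: 53 days.
Total: 9914 days.
9914 mod 7 = 2, so 2 days before Wednesday is Monday.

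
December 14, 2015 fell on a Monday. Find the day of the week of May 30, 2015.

Saturday

Count forward from the earlier date (May 30, 2015) to the later (December 14, 2015):
May 2015: 31 − 30 = 1 day remains.
Then June (30), July (31), August (31), September (30), October (31), November (30): 30 + 31 + 31 + 30 + 31 + 30 = 183 days.
December 1–14, 2015: 14 days.
Total: 1 + 183 + 14 = 198 days.
198 mod 7 = 2, so 2 days before Monday is Saturday.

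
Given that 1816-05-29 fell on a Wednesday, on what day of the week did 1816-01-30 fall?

Count forward from the earlier date (January 30, 1816) to the later (May 29, 1816):
January 1816: 31 − 30 = 1 day remains.
Then February 1816 (29), March (31), April (30): 29 + 31 + 30 = 90 days.
May 1–29, 1816: 29 days.
Total: 1 + 90 + 29 = 120 days.
120 mod 7 = 1, so 1 day before Wednesday is Tuesday.

Tuesday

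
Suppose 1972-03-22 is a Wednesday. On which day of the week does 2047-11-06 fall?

Day-of-year of March 22, 1972: 82.
Day-of-year of November 6, 2047: 310.
1972 has 366 days, so 366 − 82 = 284 days remain in 1972.
Full years 1973–2046: 56 common + 18 leap = 56×365 + 18×366 = 27028 days.
Total: 284 + 27028 + 310 = 27622 days.
27622 is a multiple of 7, so 2047-11-06 falls on the same weekday: Wednesday.

Wednesday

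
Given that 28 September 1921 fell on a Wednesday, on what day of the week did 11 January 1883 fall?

Thursday

Count forward from the earlier date (January 11, 1883) to the later (September 28, 1921):
Day-of-year of January 11, 1883: 11.
Day-of-year of September 28, 1921: 271.
1883 has 365 days, so 365 − 11 = 354 days remain in 1883.
Full years 1884–1920: 28 common + 9 leap = 28×365 + 9×366 = 13514 days.
Total: 354 + 13514 + 271 = 14139 days.
14139 mod 7 = 6, so 6 days before Wednesday is Thursday.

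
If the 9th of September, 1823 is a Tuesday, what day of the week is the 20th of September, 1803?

Tuesday

Count forward from the earlier date (September 20, 1803) to the later (September 9, 1823):
Day-of-year of September 20, 1803: 263.
Day-of-year of September 9, 1823: 252.
1803 has 365 days, so 365 − 263 = 102 days remain in 1803.
Full years 1804–1822: 14 common + 5 leap = 14×365 + 5×366 = 6940 days.
Total: 102 + 6940 + 252 = 7294 days.
7294 is a multiple of 7, so the 20th of September, 1803 falls on the same weekday: Tuesday.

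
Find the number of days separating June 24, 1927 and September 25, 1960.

12147

From June 24, 1927 to June 24, 1960: 33 years, of which 9 contain a Feb 29 — 24×365 + 9×366 = 12054 days.
June 1960: 30 − 24 = 6 days remain.
Then July (31), August (31): 31 + 31 = 62 days.
September 1–25, 1960: 25 days.
Residual: 93 days.
Total: 12147 days.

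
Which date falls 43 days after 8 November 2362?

21 December 2362

Count 43 days after November 8, 2362:
November 2362: 30 − 8 = 22 days remain.
December 1–21, 2362: 21 days.
Total: 22 + 21 = 43 days.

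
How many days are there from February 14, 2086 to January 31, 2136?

Day-of-year of February 14, 2086: 45.
Day-of-year of January 31, 2136: 31.
2086 has 365 days, so 365 − 45 = 320 days remain in 2086.
Full years 2087–2135: 38 common + 11 leap = 38×365 + 11×366 = 17896 days.
Total: 320 + 17896 + 31 = 18247 days.

18247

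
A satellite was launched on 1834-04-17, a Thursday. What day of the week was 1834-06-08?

Sunday

April 1834: 30 − 17 = 13 days remain.
Then May (31): 31 days.
June 1–8, 1834: 8 days.
Total: 13 + 31 + 8 = 52 days.
52 mod 7 = 3, so 3 days after Thursday is Sunday.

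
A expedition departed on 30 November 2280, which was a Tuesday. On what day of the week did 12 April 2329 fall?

Friday

Day-of-year of November 30, 2280: 335.
Day-of-year of April 12, 2329: 102.
2280 has 366 days, so 366 − 335 = 31 days remain in 2280.
Full years 2281–2328: 37 common + 11 leap = 37×365 + 11×366 = 17531 days.
Total: 31 + 17531 + 102 = 17664 days.
17664 mod 7 = 3, so 3 days after Tuesday is Friday.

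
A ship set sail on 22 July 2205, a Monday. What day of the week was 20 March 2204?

Count forward from the earlier date (March 20, 2204) to the later (July 22, 2205):
March 2204: 31 − 20 = 11 days remain.
Then 15 full months totalling 456 days.
July 1–22, 2205: 22 days.
Total: 11 + 456 + 22 = 489 days.
489 mod 7 = 6, so 6 days before Monday is Tuesday.

Tuesday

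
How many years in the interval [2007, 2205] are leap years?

48

Years divisible by 4: 2008, 2012, …, 2204 — 50 in all.
Of these, 2100, 2200 are divisible by 100 but not 400, so not leap.
Leap years: 50 − 2 = 48.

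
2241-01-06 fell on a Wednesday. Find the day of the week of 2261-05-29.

Wednesday

From January 6, 2241 to January 6, 2261: 20 years, of which 5 contain a Feb 29 — 15×365 + 5×366 = 7305 days.
January 2261: 31 − 6 = 25 days remain.
Then February 2261 (28), March (31), April (30): 28 + 31 + 30 = 89 days.
May 1–29, 2261: 29 days.
Residual: 143 days.
Total: 7448 days.
7448 is a multiple of 7, so 2261-05-29 falls on the same weekday: Wednesday.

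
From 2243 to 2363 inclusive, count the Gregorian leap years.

29

Years divisible by 4: 2244, 2248, …, 2360 — 30 in all.
Of these, 2300 is divisible by 100 but not 400, so not leap.
Leap years: 30 − 1 = 29.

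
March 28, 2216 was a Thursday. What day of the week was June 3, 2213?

Thursday

Count forward from the earlier date (June 3, 2213) to the later (March 28, 2216):
June 3, 2213 → June 3, 2214: 365 days.
June 3, 2214 → June 3, 2215: 365 days.
June 2215: 30 − 3 = 27 days remain.
Then July (31), August (31), September (30), October (31), November (30), December (31), January (31), February 2216 (29): 31 + 31 + 30 + 31 + 30 + 31 + 31 + 29 = 244 days.
March 1–28, 2216: 28 days.
Residual: 299 days.
Total: 1029 days.
1029 is a multiple of 7, so June 3, 2213 falls on the same weekday: Thursday.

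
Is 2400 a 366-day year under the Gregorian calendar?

2400 is a leap year (divisible by 400).

Yes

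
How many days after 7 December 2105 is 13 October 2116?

3963

From December 7, 2105 to December 7, 2115: 10 years, of which 2 contain a Feb 29 — 8×365 + 2×366 = 3652 days.
December 2115: 31 − 7 = 24 days remain.
Then 9 full months totalling 274 days.
October 1–13, 2116: 13 days.
Residual: 311 days.
Total: 3963 days.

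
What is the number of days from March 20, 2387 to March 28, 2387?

Within March 2387: 28 − 20 = 8 days.

8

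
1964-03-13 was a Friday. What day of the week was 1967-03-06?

Day-of-year of March 13, 1964: 73.
Day-of-year of March 6, 1967: 65.
1964 has 366 days, so 366 − 73 = 293 days remain in 1964.
Full years: 1965: 365; 1966: 365. Sum = 730.
Total: 293 + 730 + 65 = 1088 days.
1088 mod 7 = 3, so 3 days after Friday is Monday.

Monday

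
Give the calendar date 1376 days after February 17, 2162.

November 24, 2165

Count 1376 days after February 17, 2162:
February 17, 2162 → February 17, 2163: 365 days.
February 17, 2163 → February 17, 2164: 365 days.
February 17, 2164 → February 17, 2165: 366 days (2164 is a leap year).
February 2165: 28 − 17 = 11 days remain (2165 is not a leap year, so February has 28 days).
Then March (31), April (30), May (31), June (30), July (31), August (31), September (30), October (31): 31 + 30 + 31 + 30 + 31 + 31 + 30 + 31 = 245 days.
November 1–24, 2165: 24 days.
Residual: 280 days.
Total: 1376 days.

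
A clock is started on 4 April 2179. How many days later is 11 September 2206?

10021

Day-of-year of April 4, 2179: 94.
Day-of-year of September 11, 2206: 254.
2179 has 365 days, so 365 − 94 = 271 days remain in 2179.
Full years 2180–2205: 20 common + 6 leap = 20×365 + 6×366 = 9496 days.
Total: 271 + 9496 + 254 = 10021 days.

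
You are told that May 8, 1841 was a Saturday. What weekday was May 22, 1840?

Friday

Count forward from the earlier date (May 22, 1840) to the later (May 8, 1841):
May 1840: 31 − 22 = 9 days remain.
Then 11 full months totalling 334 days.
May 1–8, 1841: 8 days.
Residual: 351 days.
Total: 351 days.
351 mod 7 = 1, so 1 day before Saturday is Friday.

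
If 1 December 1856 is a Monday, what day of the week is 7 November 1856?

Count forward from the earlier date (November 7, 1856) to the later (December 1, 1856):
November 1856: 30 − 7 = 23 days remain.
December 1, 1856: 1 day.
Total: 23 + 1 = 24 days.
24 mod 7 = 3, so 3 days before Monday is Friday.

Friday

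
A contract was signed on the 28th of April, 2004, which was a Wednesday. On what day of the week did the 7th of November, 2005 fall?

Monday

April 2004: 30 − 28 = 2 days remain.
Then 18 full months totalling 549 days.
November 1–7, 2005: 7 days.
Total: 2 + 549 + 7 = 558 days.
558 mod 7 = 5, so 5 days after Wednesday is Monday.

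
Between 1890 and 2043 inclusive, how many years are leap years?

37

Years divisible by 4: 1892, 1896, …, 2040 — 38 in all.
Of these, 1900 is divisible by 100 but not 400, so not leap.
2000 is divisible by 400, so still leap.
Leap years: 38 − 1 = 37.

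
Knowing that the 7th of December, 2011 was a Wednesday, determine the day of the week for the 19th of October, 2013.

Saturday

December 7, 2011 → December 7, 2012: 366 days (2012 is a leap year).
December 2012: 31 − 7 = 24 days remain.
Then 9 full months totalling 273 days.
October 1–19, 2013: 19 days.
Residual: 316 days.
Total: 682 days.
682 mod 7 = 3, so 3 days after Wednesday is Saturday.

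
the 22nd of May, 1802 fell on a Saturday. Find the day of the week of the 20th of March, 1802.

Count forward from the earlier date (March 20, 1802) to the later (May 22, 1802):
March 1802: 31 − 20 = 11 days remain.
Then April (30): 30 days.
May 1–22, 1802: 22 days.
Total: 11 + 30 + 22 = 63 days.
63 is a multiple of 7, so the 20th of March, 1802 falls on the same weekday: Saturday.

Saturday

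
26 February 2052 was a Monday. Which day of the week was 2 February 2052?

Friday

Count forward from the earlier date (February 2, 2052) to the later (February 26, 2052):
Within February 2052: 26 − 2 = 24 days.
24 mod 7 = 3, so 3 days before Monday is Friday.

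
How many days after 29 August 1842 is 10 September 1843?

Day-of-year of August 29, 1842: 241.
Day-of-year of September 10, 1843: 253.
1842 has 365 days, so 365 − 241 = 124 days remain in 1842.
Total: 124 + 253 = 377 days.

377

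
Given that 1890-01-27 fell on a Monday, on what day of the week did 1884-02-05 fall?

Count forward from the earlier date (February 5, 1884) to the later (January 27, 1890):
Day-of-year of February 5, 1884: 36.
Day-of-year of January 27, 1890: 27.
1884 has 366 days, so 366 − 36 = 330 days remain in 1884.
Full years: 1885: 365; 1886: 365; 1887: 365; 1888: 366; 1889: 365. Sum = 1826.
Total: 330 + 1826 + 27 = 2183 days.
2183 mod 7 = 6, so 6 days before Monday is Tuesday.

Tuesday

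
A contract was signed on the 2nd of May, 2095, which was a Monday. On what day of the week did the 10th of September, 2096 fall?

May 2095: 31 − 2 = 29 days remain.
Then 15 full months totalling 458 days.
September 1–10, 2096: 10 days.
Total: 29 + 458 + 10 = 497 days.
497 is a multiple of 7, so the 10th of September, 2096 falls on the same weekday: Monday.

Monday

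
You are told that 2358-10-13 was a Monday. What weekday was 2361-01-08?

October 13, 2358 → October 13, 2359: 365 days.
October 13, 2359 → October 13, 2360: 366 days (2360 is a leap year).
October 2360: 31 − 13 = 18 days remain.
Then November (30), December (31): 30 + 31 = 61 days.
January 1–8, 2361: 8 days.
Residual: 87 days.
Total: 818 days.
818 mod 7 = 6, so 6 days after Monday is Sunday.

Sunday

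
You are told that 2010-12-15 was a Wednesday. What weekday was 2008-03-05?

Wednesday

Count forward from the earlier date (March 5, 2008) to the later (December 15, 2010):
Day-of-year of March 5, 2008: 65.
Day-of-year of December 15, 2010: 349.
2008 has 366 days, so 366 − 65 = 301 days remain in 2008.
Full years: 2009: 365. Sum = 365.
Total: 301 + 365 + 349 = 1015 days.
1015 is a multiple of 7, so 2008-03-05 falls on the same weekday: Wednesday.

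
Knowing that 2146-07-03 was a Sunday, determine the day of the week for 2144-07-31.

Count forward from the earlier date (July 31, 2144) to the later (July 3, 2146):
July 31, 2144 → July 31, 2145: 365 days.
July 2145: 31 − 31 = 0 days remain.
Then 11 full months totalling 334 days.
July 1–3, 2146: 3 days.
Residual: 337 days.
Total: 702 days.
702 mod 7 = 2, so 2 days before Sunday is Friday.

Friday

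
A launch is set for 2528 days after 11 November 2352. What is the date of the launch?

14 October 2359

Count 2528 days after November 11, 2352:
November 11, 2352 → November 11, 2353: 365 days.
November 11, 2353 → November 11, 2354: 365 days.
November 11, 2354 → November 11, 2355: 365 days.
November 11, 2355 → November 11, 2356: 366 days (2356 is a leap year).
November 11, 2356 → November 11, 2357: 365 days.
November 11, 2357 → November 11, 2358: 365 days.
November 2358: 30 − 11 = 19 days remain.
Then 10 full months totalling 304 days.
October 1–14, 2359: 14 days.
Residual: 337 days.
Total: 2528 days.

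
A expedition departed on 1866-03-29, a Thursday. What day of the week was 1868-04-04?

Day-of-year of March 29, 1866: 88.
Day-of-year of April 4, 1868: 95.
1866 has 365 days, so 365 − 88 = 277 days remain in 1866.
Full years: 1867: 365. Sum = 365.
Total: 277 + 365 + 95 = 737 days.
737 mod 7 = 2, so 2 days after Thursday is Saturday.

Saturday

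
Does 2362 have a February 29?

2362 is not a leap year.

No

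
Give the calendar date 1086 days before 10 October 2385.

20 October 2382

Count 1086 days before October 10, 2385:
October 20, 2382 → October 20, 2383: 365 days.
October 20, 2383 → October 20, 2384: 366 days (2384 is a leap year).
October 2384: 31 − 20 = 11 days remain.
Then 11 full months totalling 334 days.
October 1–10, 2385: 10 days.
Residual: 355 days.
Total: 1086 days.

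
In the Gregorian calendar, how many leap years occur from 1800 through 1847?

Years divisible by 4 in [1800, 1847]: 1800, 1804, 1808, 1812, 1816, 1820, 1824, 1828, 1832, 1836, 1840, 1844.
Of these, 1800 is divisible by 100 but not 400, so not leap.
Leap years: 12 − 1 = 11.

11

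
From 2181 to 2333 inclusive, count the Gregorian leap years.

Years divisible by 4: 2184, 2188, …, 2332 — 38 in all.
Of these, 2200, 2300 are divisible by 100 but not 400, so not leap.
Leap years: 38 − 2 = 36.

36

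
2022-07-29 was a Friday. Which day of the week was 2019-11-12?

Tuesday

Count forward from the earlier date (November 12, 2019) to the later (July 29, 2022):
Day-of-year of November 12, 2019: 316.
Day-of-year of July 29, 2022: 210.
2019 has 365 days, so 365 − 316 = 49 days remain in 2019.
Full years: 2020: 366; 2021: 365. Sum = 731.
Total: 49 + 731 + 210 = 990 days.
990 mod 7 = 3, so 3 days before Friday is Tuesday.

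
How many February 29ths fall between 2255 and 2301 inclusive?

Years divisible by 4 in [2255, 2301]: 2256, 2260, 2264, 2268, 2272, 2276, 2280, 2284, 2288, 2292, 2296, 2300.
Of these, 2300 is divisible by 100 but not 400, so not leap.
Leap years: 12 − 1 = 11.

11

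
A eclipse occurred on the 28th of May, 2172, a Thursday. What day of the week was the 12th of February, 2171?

Count forward from the earlier date (February 12, 2171) to the later (May 28, 2172):
February 2171: 28 − 12 = 16 days remain (2171 is not a leap year, so February has 28 days).
Then 14 full months totalling 427 days.
May 1–28, 2172: 28 days.
Total: 16 + 427 + 28 = 471 days.
471 mod 7 = 2, so 2 days before Thursday is Tuesday.

Tuesday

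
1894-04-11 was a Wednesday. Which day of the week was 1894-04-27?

Within April 1894: 27 − 11 = 16 days.
16 mod 7 = 2, so 2 days after Wednesday is Friday.

Friday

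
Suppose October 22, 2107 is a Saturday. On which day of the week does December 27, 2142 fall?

Thursday

Day-of-year of October 22, 2107: 295.
Day-of-year of December 27, 2142: 361.
2107 has 365 days, so 365 − 295 = 70 days remain in 2107.
Full years 2108–2141: 25 common + 9 leap = 25×365 + 9×366 = 12419 days.
Total: 70 + 12419 + 361 = 12850 days.
12850 mod 7 = 5, so 5 days after Saturday is Thursday.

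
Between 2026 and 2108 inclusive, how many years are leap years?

20

Years divisible by 4: 2028, 2032, …, 2108 — 21 in all.
Of these, 2100 is divisible by 100 but not 400, so not leap.
Leap years: 21 − 1 = 20.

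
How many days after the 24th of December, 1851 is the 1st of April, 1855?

December 24, 1851 → December 24, 1852: 366 days (1852 is a leap year).
December 24, 1852 → December 24, 1853: 365 days.
December 24, 1853 → December 24, 1854: 365 days.
December 1854: 31 − 24 = 7 days remain.
Then January (31), February 1855 (28), March (31): 31 + 28 + 31 = 90 days.
April 1, 1855: 1 day.
Residual: 98 days.
Total: 1194 days.

1194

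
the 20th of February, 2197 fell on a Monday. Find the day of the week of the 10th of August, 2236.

Wednesday

From February 20, 2197 to February 20, 2236: 39 years, of which 8 contain a Feb 29 — 31×365 + 8×366 = 14243 days.
(2200 is not a leap year (divisible by 100 but not 400).)
February 2236: 29 − 20 = 9 days remain (2236 is a leap year, so February has 29 days).
Then March (31), April (30), May (31), June (30), July (31): 31 + 30 + 31 + 30 + 31 = 153 days.
August 1–10, 2236: 10 days.
Residual: 172 days.
Total: 14415 days.
14415 mod 7 = 2, so 2 days after Monday is Wednesday.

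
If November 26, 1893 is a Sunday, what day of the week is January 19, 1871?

Thursday

Count forward from the earlier date (January 19, 1871) to the later (November 26, 1893):
From January 19, 1871 to January 19, 1893: 22 years, of which 6 contain a Feb 29 — 16×365 + 6×366 = 8036 days.
January 1893: 31 − 19 = 12 days remain.
Then 9 full months totalling 273 days.
November 1–26, 1893: 26 days.
Residual: 311 days.
Total: 8347 days.
8347 mod 7 = 3, so 3 days before Sunday is Thursday.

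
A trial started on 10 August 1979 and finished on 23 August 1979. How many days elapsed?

13

Within August 1979: 23 − 10 = 13 days.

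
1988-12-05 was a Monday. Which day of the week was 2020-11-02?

From December 5, 1988 to December 5, 2019: 31 years, of which 7 contain a Feb 29 — 24×365 + 7×366 = 11322 days.
(2000 is a leap year (divisible by 400).)
December 2019: 31 − 5 = 26 days remain.
Then 10 full months totalling 305 days.
November 1–2, 2020: 2 days.
Residual: 333 days.
Total: 11655 days.
11655 is a multiple of 7, so 2020-11-02 falls on the same weekday: Monday.

Monday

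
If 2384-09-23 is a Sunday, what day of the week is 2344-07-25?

Tuesday

Count forward from the earlier date (July 25, 2344) to the later (September 23, 2384):
Day-of-year of July 25, 2344: 207.
Day-of-year of September 23, 2384: 267.
2344 has 366 days, so 366 − 207 = 159 days remain in 2344.
Full years 2345–2383: 30 common + 9 leap = 30×365 + 9×366 = 14244 days.
Total: 159 + 14244 + 267 = 14670 days.
14670 mod 7 = 5, so 5 days before Sunday is Tuesday.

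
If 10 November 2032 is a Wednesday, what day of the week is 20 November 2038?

November 10, 2032 → November 10, 2033: 365 days.
November 10, 2033 → November 10, 2034: 365 days.
November 10, 2034 → November 10, 2035: 365 days.
November 10, 2035 → November 10, 2036: 366 days (2036 is a leap year).
November 10, 2036 → November 10, 2037: 365 days.
November 10, 2037 → November 10, 2038: 365 days.
Within November 2038: 20 − 10 = 10 days.
Total: 2201 days.
2201 mod 7 = 3, so 3 days after Wednesday is Saturday.

Saturday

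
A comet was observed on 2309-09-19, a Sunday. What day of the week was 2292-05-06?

Friday

Count forward from the earlier date (May 6, 2292) to the later (September 19, 2309):
From May 6, 2292 to May 6, 2309: 17 years, of which 3 contain a Feb 29 — 14×365 + 3×366 = 6208 days.
(2300 is not a leap year (divisible by 100 but not 400).)
May 2309: 31 − 6 = 25 days remain.
Then June (30), July (31), August (31): 30 + 31 + 31 = 92 days.
September 1–19, 2309: 19 days.
Residual: 136 days.
Total: 6344 days.
6344 mod 7 = 2, so 2 days before Sunday is Friday.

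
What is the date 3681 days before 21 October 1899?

22 September 1889

Count 3681 days before October 21, 1899:
Day-of-year of September 22, 1889: 265.
Day-of-year of October 21, 1899: 294.
1889 has 365 days, so 365 − 265 = 100 days remain in 1889.
Full years 1890–1898: 7 common + 2 leap = 7×365 + 2×366 = 3287 days.
Total: 100 + 3287 + 294 = 3681 days.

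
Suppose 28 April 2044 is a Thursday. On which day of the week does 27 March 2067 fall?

Sunday

From April 28, 2044 to April 28, 2066: 22 years, of which 5 contain a Feb 29 — 17×365 + 5×366 = 8035 days.
April 2066: 30 − 28 = 2 days remain.
Then 10 full months totalling 304 days.
March 1–27, 2067: 27 days.
Residual: 333 days.
Total: 8368 days.
8368 mod 7 = 3, so 3 days after Thursday is Sunday.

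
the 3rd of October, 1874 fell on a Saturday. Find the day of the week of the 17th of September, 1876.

October 1874: 31 − 3 = 28 days remain.
Then 22 full months totalling 670 days.
September 1–17, 1876: 17 days.
Total: 28 + 670 + 17 = 715 days.
715 mod 7 = 1, so 1 day after Saturday is Sunday.

Sunday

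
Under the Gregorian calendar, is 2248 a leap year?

2248 is a leap year.

Yes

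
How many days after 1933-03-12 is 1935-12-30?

1023

March 1933: 31 − 12 = 19 days remain.
Then 32 full months totalling 974 days.
December 1–30, 1935: 30 days.
Total: 19 + 974 + 30 = 1023 days.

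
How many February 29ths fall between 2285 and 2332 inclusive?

11

Years divisible by 4 in [2285, 2332]: 2288, 2292, 2296, 2300, 2304, 2308, 2312, 2316, 2320, 2324, 2328, 2332.
Of these, 2300 is divisible by 100 but not 400, so not leap.
Leap years: 12 − 1 = 11.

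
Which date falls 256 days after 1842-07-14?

1843-03-27

Count 256 days after July 14, 1842:
July 1842: 31 − 14 = 17 days remain.
Then August (31), September (30), October (31), November (30), December (31), January (31), February 1843 (28): 31 + 30 + 31 + 30 + 31 + 31 + 28 = 212 days.
March 1–27, 1843: 27 days.
Residual: 256 days.
Total: 256 days.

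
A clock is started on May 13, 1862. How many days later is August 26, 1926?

Day-of-year of May 13, 1862: 133.
Day-of-year of August 26, 1926: 238.
1862 has 365 days, so 365 − 133 = 232 days remain in 1862.
Full years 1863–1925: 48 common + 15 leap = 48×365 + 15×366 = 23010 days.
Total: 232 + 23010 + 238 = 23480 days.

23480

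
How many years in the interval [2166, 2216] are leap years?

Years divisible by 4: 2168, 2172, …, 2216 — 13 in all.
Of these, 2200 is divisible by 100 but not 400, so not leap.
Leap years: 13 − 1 = 12.

12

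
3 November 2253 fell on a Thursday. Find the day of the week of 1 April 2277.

Sunday

From November 3, 2253 to November 3, 2276: 23 years, of which 6 contain a Feb 29 — 17×365 + 6×366 = 8401 days.
November 2276: 30 − 3 = 27 days remain.
Then December (31), January (31), February 2277 (28), March (31): 31 + 31 + 28 + 31 = 121 days.
April 1, 2277: 1 day.
Residual: 149 days.
Total: 8550 days.
8550 mod 7 = 3, so 3 days after Thursday is Sunday.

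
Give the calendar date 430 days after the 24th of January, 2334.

the 30th of March, 2335

Count 430 days after January 24, 2334:
January 2334: 31 − 24 = 7 days remain.
Then 13 full months totalling 393 days.
March 1–30, 2335: 30 days.
Total: 7 + 393 + 30 = 430 days.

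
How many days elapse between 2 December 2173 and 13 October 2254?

Day-of-year of December 2, 2173: 336.
Day-of-year of October 13, 2254: 286.
2173 has 365 days, so 365 − 336 = 29 days remain in 2173.
Full years 2174–2253: 61 common + 19 leap = 61×365 + 19×366 = 29219 days.
Total: 29 + 29219 + 286 = 29534 days.

29534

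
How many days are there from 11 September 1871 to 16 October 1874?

1131

September 11, 1871 → September 11, 1872: 366 days (1872 is a leap year).
September 11, 1872 → September 11, 1873: 365 days.
September 11, 1873 → September 11, 1874: 365 days.
September 1874: 30 − 11 = 19 days remain.
October 1–16, 1874: 16 days.
Residual: 35 days.
Total: 1131 days.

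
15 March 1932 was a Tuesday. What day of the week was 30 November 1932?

March 1932: 31 − 15 = 16 days remain.
Then April (30), May (31), June (30), July (31), August (31), September (30), October (31): 30 + 31 + 30 + 31 + 31 + 30 + 31 = 214 days.
November 1–30, 1932: 30 days.
Total: 16 + 214 + 30 = 260 days.
260 mod 7 = 1, so 1 day after Tuesday is Wednesday.

Wednesday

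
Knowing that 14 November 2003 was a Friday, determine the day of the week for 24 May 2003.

Count forward from the earlier date (May 24, 2003) to the later (November 14, 2003):
May 2003: 31 − 24 = 7 days remain.
Then June (30), July (31), August (31), September (30), October (31): 30 + 31 + 31 + 30 + 31 = 153 days.
November 1–14, 2003: 14 days.
Total: 7 + 153 + 14 = 174 days.
174 mod 7 = 6, so 6 days before Friday is Saturday.

Saturday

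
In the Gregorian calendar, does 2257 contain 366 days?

No

2257 is not a leap year.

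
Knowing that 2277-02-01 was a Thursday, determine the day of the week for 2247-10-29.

Friday

Count forward from the earlier date (October 29, 2247) to the later (February 1, 2277):
Day-of-year of October 29, 2247: 302.
Day-of-year of February 1, 2277: 32.
2247 has 365 days, so 365 − 302 = 63 days remain in 2247.
Full years 2248–2276: 21 common + 8 leap = 21×365 + 8×366 = 10593 days.
Total: 63 + 10593 + 32 = 10688 days.
10688 mod 7 = 6, so 6 days before Thursday is Friday.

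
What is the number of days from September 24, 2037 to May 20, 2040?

969

September 24, 2037 → September 24, 2038: 365 days.
September 24, 2038 → September 24, 2039: 365 days.
September 2039: 30 − 24 = 6 days remain.
Then October (31), November (30), December (31), January (31), February 2040 (29), March (31), April (30): 31 + 30 + 31 + 31 + 29 + 31 + 30 = 213 days.
May 1–20, 2040: 20 days.
Residual: 239 days.
Total: 969 days.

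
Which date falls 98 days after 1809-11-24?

1810-03-02

Count 98 days after November 24, 1809:
Day-of-year of November 24, 1809: 328.
Day-of-year of March 2, 1810: 61.
1809 has 365 days, so 365 − 328 = 37 days remain in 1809.
Total: 37 + 61 = 98 days.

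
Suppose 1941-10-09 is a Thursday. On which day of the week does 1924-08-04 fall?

Monday

Count forward from the earlier date (August 4, 1924) to the later (October 9, 1941):
Day-of-year of August 4, 1924: 217.
Day-of-year of October 9, 1941: 282.
1924 has 366 days, so 366 − 217 = 149 days remain in 1924.
Full years 1925–1940: 12 common + 4 leap = 12×365 + 4×366 = 5844 days.
Total: 149 + 5844 + 282 = 6275 days.
6275 mod 7 = 3, so 3 days before Thursday is Monday.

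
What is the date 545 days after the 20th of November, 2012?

the 19th of May, 2014

Count 545 days after November 20, 2012:
Day-of-year of November 20, 2012: 325.
Day-of-year of May 19, 2014: 139.
2012 has 366 days, so 366 − 325 = 41 days remain in 2012.
Full years: 2013: 365. Sum = 365.
Total: 41 + 365 + 139 = 545 days.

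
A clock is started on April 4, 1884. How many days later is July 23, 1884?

110

April 1884: 30 − 4 = 26 days remain.
Then May (31), June (30): 31 + 30 = 61 days.
July 1–23, 1884: 23 days.
Total: 26 + 61 + 23 = 110 days.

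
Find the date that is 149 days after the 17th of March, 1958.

the 13th of August, 1958

Count 149 days after March 17, 1958:
March 1958: 31 − 17 = 14 days remain.
Then April (30), May (31), June (30), July (31): 30 + 31 + 30 + 31 = 122 days.
August 1–13, 1958: 13 days.
Total: 14 + 122 + 13 = 149 days.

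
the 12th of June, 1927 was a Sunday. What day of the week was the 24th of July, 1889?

Wednesday

Count forward from the earlier date (July 24, 1889) to the later (June 12, 1927):
Day-of-year of July 24, 1889: 205.
Day-of-year of June 12, 1927: 163.
1889 has 365 days, so 365 − 205 = 160 days remain in 1889.
Full years 1890–1926: 29 common + 8 leap = 29×365 + 8×366 = 13513 days.
Total: 160 + 13513 + 163 = 13836 days.
13836 mod 7 = 4, so 4 days before Sunday is Wednesday.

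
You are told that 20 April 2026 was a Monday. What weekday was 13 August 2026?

Thursday

April 2026: 30 − 20 = 10 days remain.
Then May (31), June (30), July (31): 31 + 30 + 31 = 92 days.
August 1–13, 2026: 13 days.
Total: 10 + 92 + 13 = 115 days.
115 mod 7 = 3, so 3 days after Monday is Thursday.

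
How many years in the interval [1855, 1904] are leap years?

12

Years divisible by 4: 1856, 1860, …, 1904 — 13 in all.
Of these, 1900 is divisible by 100 but not 400, so not leap.
Leap years: 13 − 1 = 12.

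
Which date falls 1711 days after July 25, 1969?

April 1, 1974

Count 1711 days after July 25, 1969:
Day-of-year of July 25, 1969: 206.
Day-of-year of April 1, 1974: 91.
1969 has 365 days, so 365 − 206 = 159 days remain in 1969.
Full years: 1970: 365; 1971: 365; 1972: 366; 1973: 365. Sum = 1461.
Total: 159 + 1461 + 91 = 1711 days.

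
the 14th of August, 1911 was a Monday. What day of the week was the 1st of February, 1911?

Count forward from the earlier date (February 1, 1911) to the later (August 14, 1911):
February 1911: 28 − 1 = 27 days remain (1911 is not a leap year, so February has 28 days).
Then March (31), April (30), May (31), June (30), July (31): 31 + 30 + 31 + 30 + 31 = 153 days.
August 1–14, 1911: 14 days.
Total: 27 + 153 + 14 = 194 days.
194 mod 7 = 5, so 5 days before Monday is Wednesday.

Wednesday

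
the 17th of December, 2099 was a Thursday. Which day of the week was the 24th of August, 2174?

Day-of-year of December 17, 2099: 351.
Day-of-year of August 24, 2174: 236.
2099 has 365 days, so 365 − 351 = 14 days remain in 2099.
Full years 2100–2173: 56 common + 18 leap = 56×365 + 18×366 = 27028 days.
Total: 14 + 27028 + 236 = 27278 days.
27278 mod 7 = 6, so 6 days after Thursday is Wednesday.

Wednesday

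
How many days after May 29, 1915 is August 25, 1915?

May 1915: 31 − 29 = 2 days remain.
Then June (30), July (31): 30 + 31 = 61 days.
August 1–25, 1915: 25 days.
Total: 2 + 61 + 25 = 88 days.

88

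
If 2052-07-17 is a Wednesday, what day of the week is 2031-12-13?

Count forward from the earlier date (December 13, 2031) to the later (July 17, 2052):
Day-of-year of December 13, 2031: 347.
Day-of-year of July 17, 2052: 199.
2031 has 365 days, so 365 − 347 = 18 days remain in 2031.
Full years 2032–2051: 15 common + 5 leap = 15×365 + 5×366 = 7305 days.
Total: 18 + 7305 + 199 = 7522 days.
7522 mod 7 = 4, so 4 days before Wednesday is Saturday.

Saturday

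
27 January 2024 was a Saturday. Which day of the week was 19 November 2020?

Thursday

Count forward from the earlier date (November 19, 2020) to the later (January 27, 2024):
Day-of-year of November 19, 2020: 324.
Day-of-year of January 27, 2024: 27.
2020 has 366 days, so 366 − 324 = 42 days remain in 2020.
Full years: 2021: 365; 2022: 365; 2023: 365. Sum = 1095.
Total: 42 + 1095 + 27 = 1164 days.
1164 mod 7 = 2, so 2 days before Saturday is Thursday.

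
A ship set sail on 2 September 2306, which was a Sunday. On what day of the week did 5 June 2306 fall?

Tuesday

Count forward from the earlier date (June 5, 2306) to the later (September 2, 2306):
June 2306: 30 − 5 = 25 days remain.
Then July (31), August (31): 31 + 31 = 62 days.
September 1–2, 2306: 2 days.
Total: 25 + 62 + 2 = 89 days.
89 mod 7 = 5, so 5 days before Sunday is Tuesday.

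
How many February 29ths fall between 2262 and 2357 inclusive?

Years divisible by 4: 2264, 2268, …, 2356 — 24 in all.
Of these, 2300 is divisible by 100 but not 400, so not leap.
Leap years: 24 − 1 = 23.

23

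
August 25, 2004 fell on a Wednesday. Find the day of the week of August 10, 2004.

Count forward from the earlier date (August 10, 2004) to the later (August 25, 2004):
Within August 2004: 25 − 10 = 15 days.
15 mod 7 = 1, so 1 day before Wednesday is Tuesday.

Tuesday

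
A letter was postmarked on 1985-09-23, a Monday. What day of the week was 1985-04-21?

Sunday

Count forward from the earlier date (April 21, 1985) to the later (September 23, 1985):
April 1985: 30 − 21 = 9 days remain.
Then May (31), June (30), July (31), August (31): 31 + 30 + 31 + 31 = 123 days.
September 1–23, 1985: 23 days.
Total: 9 + 123 + 23 = 155 days.
155 mod 7 = 1, so 1 day before Monday is Sunday.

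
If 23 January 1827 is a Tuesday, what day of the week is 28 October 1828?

January 23, 1827 → January 23, 1828: 365 days.
January 1828: 31 − 23 = 8 days remain.
Then February 1828 (29), March (31), April (30), May (31), June (30), July (31), August (31), September (30): 29 + 31 + 30 + 31 + 30 + 31 + 31 + 30 = 243 days.
October 1–28, 1828: 28 days.
Residual: 279 days.
Total: 644 days.
644 is a multiple of 7, so 28 October 1828 falls on the same weekday: Tuesday.

Tuesday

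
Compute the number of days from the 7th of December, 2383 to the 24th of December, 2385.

December 2383: 31 − 7 = 24 days remain.
Then 23 full months totalling 700 days.
December 1–24, 2385: 24 days.
Total: 24 + 700 + 24 = 748 days.

748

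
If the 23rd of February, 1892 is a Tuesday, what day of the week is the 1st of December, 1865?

Friday

Count forward from the earlier date (December 1, 1865) to the later (February 23, 1892):
Day-of-year of December 1, 1865: 335.
Day-of-year of February 23, 1892: 54.
1865 has 365 days, so 365 − 335 = 30 days remain in 1865.
Full years 1866–1891: 20 common + 6 leap = 20×365 + 6×366 = 9496 days.
Total: 30 + 9496 + 54 = 9580 days.
9580 mod 7 = 4, so 4 days before Tuesday is Friday.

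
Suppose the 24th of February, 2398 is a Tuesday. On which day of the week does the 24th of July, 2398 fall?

February 2398: 28 − 24 = 4 days remain (2398 is not a leap year, so February has 28 days).
Then March (31), April (30), May (31), June (30): 31 + 30 + 31 + 30 = 122 days.
July 1–24, 2398: 24 days.
Total: 4 + 122 + 24 = 150 days.
150 mod 7 = 3, so 3 days after Tuesday is Friday.

Friday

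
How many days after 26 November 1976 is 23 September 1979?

November 26, 1976 → November 26, 1977: 365 days.
November 26, 1977 → November 26, 1978: 365 days.
November 1978: 30 − 26 = 4 days remain.
Then 9 full months totalling 274 days.
September 1–23, 1979: 23 days.
Residual: 301 days.
Total: 1031 days.

1031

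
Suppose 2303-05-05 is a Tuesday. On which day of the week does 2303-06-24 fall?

May 2303: 31 − 5 = 26 days remain.
June 1–24, 2303: 24 days.
Total: 26 + 24 = 50 days.
50 mod 7 = 1, so 1 day after Tuesday is Wednesday.

Wednesday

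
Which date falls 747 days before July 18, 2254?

July 1, 2252

Count 747 days before July 18, 2254:
July 2252: 31 − 1 = 30 days remain.
Then 23 full months totalling 699 days.
July 1–18, 2254: 18 days.
Total: 30 + 699 + 18 = 747 days.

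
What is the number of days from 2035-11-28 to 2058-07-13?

8263

From November 28, 2035 to November 28, 2057: 22 years, of which 6 contain a Feb 29 — 16×365 + 6×366 = 8036 days.
November 2057: 30 − 28 = 2 days remain.
Then December (31), January (31), February 2058 (28), March (31), April (30), May (31), June (30): 31 + 31 + 28 + 31 + 30 + 31 + 30 = 212 days.
July 1–13, 2058: 13 days.
Residual: 227 days.
Total: 8263 days.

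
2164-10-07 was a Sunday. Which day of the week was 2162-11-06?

Count forward from the earlier date (November 6, 2162) to the later (October 7, 2164):
Day-of-year of November 6, 2162: 310.
Day-of-year of October 7, 2164: 281.
2162 has 365 days, so 365 − 310 = 55 days remain in 2162.
Full years: 2163: 365. Sum = 365.
Total: 55 + 365 + 281 = 701 days.
701 mod 7 = 1, so 1 day before Sunday is Saturday.

Saturday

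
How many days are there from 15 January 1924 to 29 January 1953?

Day-of-year of January 15, 1924: 15.
Day-of-year of January 29, 1953: 29.
1924 has 366 days, so 366 − 15 = 351 days remain in 1924.
Full years 1925–1952: 21 common + 7 leap = 21×365 + 7×366 = 10227 days.
Total: 351 + 10227 + 29 = 10607 days.

10607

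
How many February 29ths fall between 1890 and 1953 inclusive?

Years divisible by 4: 1892, 1896, …, 1952 — 16 in all.
Of these, 1900 is divisible by 100 but not 400, so not leap.
Leap years: 16 − 1 = 15.

15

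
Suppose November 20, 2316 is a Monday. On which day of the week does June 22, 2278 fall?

Count forward from the earlier date (June 22, 2278) to the later (November 20, 2316):
Day-of-year of June 22, 2278: 173.
Day-of-year of November 20, 2316: 325.
2278 has 365 days, so 365 − 173 = 192 days remain in 2278.
Full years 2279–2315: 29 common + 8 leap = 29×365 + 8×366 = 13513 days.
Total: 192 + 13513 + 325 = 14030 days.
14030 mod 7 = 2, so 2 days before Monday is Saturday.

Saturday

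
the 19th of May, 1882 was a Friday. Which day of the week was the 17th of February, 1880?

Tuesday

Count forward from the earlier date (February 17, 1880) to the later (May 19, 1882):
February 17, 1880 → February 17, 1881: 366 days (1880 is a leap year).
February 17, 1881 → February 17, 1882: 365 days.
February 1882: 28 − 17 = 11 days remain (1882 is not a leap year, so February has 28 days).
Then March (31), April (30): 31 + 30 = 61 days.
May 1–19, 1882: 19 days.
Residual: 91 days.
Total: 822 days.
822 mod 7 = 3, so 3 days before Friday is Tuesday.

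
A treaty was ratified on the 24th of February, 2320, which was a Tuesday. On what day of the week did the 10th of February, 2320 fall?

Tuesday

Count forward from the earlier date (February 10, 2320) to the later (February 24, 2320):
Within February 2320: 24 − 10 = 14 days.
14 is a multiple of 7, so the 10th of February, 2320 falls on the same weekday: Tuesday.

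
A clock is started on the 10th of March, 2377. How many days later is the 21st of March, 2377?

11

Within March 2377: 21 − 10 = 11 days.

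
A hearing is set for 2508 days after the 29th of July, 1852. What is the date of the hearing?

the 11th of June, 1859

Count 2508 days after July 29, 1852:
Day-of-year of July 29, 1852: 211.
Day-of-year of June 11, 1859: 162.
1852 has 366 days, so 366 − 211 = 155 days remain in 1852.
Full years: 1853: 365; 1854: 365; 1855: 365; 1856: 366; 1857: 365; 1858: 365. Sum = 2191.
Total: 155 + 2191 + 162 = 2508 days.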